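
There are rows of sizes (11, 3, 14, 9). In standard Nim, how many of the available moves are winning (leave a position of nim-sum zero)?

3

Bitwise XOR of the heap sizes:
  1011  (11)
  0011  (3)
  1110  (14)
  1001  (9)
  ----
  1111  (15)
The overall nim-sum is X = 15. A row of size p has a winning move iff p XOR X < p (reduce it to p XOR X).
  11: 11 XOR 15 = 4 < 11 — winning move (to 4).
  3: 3 XOR 15 = 12 ≥ 3 — no move.
  14: 14 XOR 15 = 1 < 14 — winning move (to 1).
  9: 9 XOR 15 = 6 < 9 — winning move (to 6).
That gives 3 winning moves.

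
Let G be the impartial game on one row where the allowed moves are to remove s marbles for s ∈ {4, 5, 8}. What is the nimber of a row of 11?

2

Compute g(0), g(1), … for moves {4, 5, 8}:
g(0) = mex{} = 0
g(1) = mex{} = 0
g(2) = mex{} = 0
g(3) = mex{} = 0
g(4) = mex{0} = 1
g(5) = mex{0} = 1
g(6) = mex{0} = 1
g(7) = mex{0} = 1
g(8) = mex{0,1} = 2
g(9) = mex{0,1} = 2
g(10) = mex{0,1} = 2
g(11) = mex{0,1} = 2
So g(11) = 2.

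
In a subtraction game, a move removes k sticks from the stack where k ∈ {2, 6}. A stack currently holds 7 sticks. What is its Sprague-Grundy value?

1

Compute g(0), g(1), … for moves {2, 6}:
k:     0  1  2  3  4  5  6  7
g(k):  0  0  1  1  0  0  1  1
So g(7) = 1.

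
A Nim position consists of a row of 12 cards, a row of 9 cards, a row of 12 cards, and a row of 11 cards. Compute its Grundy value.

Nim-sum: 12 XOR 9 XOR 12 XOR 11 = 2.

2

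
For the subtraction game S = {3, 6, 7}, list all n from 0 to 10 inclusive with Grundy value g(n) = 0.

0, 1, 2, 10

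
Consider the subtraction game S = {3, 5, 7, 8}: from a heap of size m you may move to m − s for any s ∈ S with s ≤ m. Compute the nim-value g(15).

1

Build the Grundy sequence with g(k) = mex{g(k−s) : s ∈ {3, 5, 7, 8}, s ≤ k}:
k:     0  1  2  3  4  5  6  7  8  9 10 11 12 13 14 15
g(k):  0  0  0  1  1  1  2  2  2  3  3  0  0  0  1  1
So g(15) = 1.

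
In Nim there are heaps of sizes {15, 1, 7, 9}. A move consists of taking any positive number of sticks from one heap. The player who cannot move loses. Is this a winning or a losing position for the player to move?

Losing position

Compute the nim-sum pairwise:
15 XOR 1 = 14
14 XOR 7 = 9
9 XOR 9 = 0
The nim-sum is 0, so this is a P-position: the player to move is in a losing position under optimal play.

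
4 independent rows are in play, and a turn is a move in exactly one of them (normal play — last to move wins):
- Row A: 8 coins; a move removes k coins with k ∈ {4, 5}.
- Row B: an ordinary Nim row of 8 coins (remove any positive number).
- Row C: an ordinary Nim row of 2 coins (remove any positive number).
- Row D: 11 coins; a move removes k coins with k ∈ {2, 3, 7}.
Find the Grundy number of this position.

8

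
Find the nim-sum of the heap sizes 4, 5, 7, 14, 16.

Write each in binary and XOR column by column:
  00100  (4)
  00101  (5)
  00111  (7)
  01110  (14)
  10000  (16)
  -----
  11000  (24)

24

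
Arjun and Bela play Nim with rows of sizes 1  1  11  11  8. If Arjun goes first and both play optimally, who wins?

Write each in binary and XOR column by column:
  0001  (1)
  0001  (1)
  1011  (11)
  1011  (11)
  1000  (8)
  ----
  1000  (8)
The nim-sum is 8 ≠ 0, so this is an N-position: the player to move can win; Arjun has a winning move.

Arjun wins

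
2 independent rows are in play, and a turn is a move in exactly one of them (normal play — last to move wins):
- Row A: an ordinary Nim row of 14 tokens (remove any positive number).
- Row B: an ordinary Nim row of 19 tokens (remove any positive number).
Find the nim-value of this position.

29

Row A is a plain Nim row of size 14, so its Grundy value is 14.
Row B is a plain Nim row of size 19, so its Grundy value is 19.
By the Sprague-Grundy theorem, the Grundy value of a sum of independent games is the XOR of the component values.
Combined value = 14 XOR 19 = 29.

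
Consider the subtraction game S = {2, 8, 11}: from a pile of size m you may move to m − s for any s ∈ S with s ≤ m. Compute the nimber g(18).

2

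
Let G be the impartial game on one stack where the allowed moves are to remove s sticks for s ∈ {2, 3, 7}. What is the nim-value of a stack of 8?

1

Grundy values for subtraction set {2, 3, 7}:
k:     0  1  2  3  4  5  6  7  8
g(k):  0  0  1  1  2  0  0  1  1
So g(8) = 1.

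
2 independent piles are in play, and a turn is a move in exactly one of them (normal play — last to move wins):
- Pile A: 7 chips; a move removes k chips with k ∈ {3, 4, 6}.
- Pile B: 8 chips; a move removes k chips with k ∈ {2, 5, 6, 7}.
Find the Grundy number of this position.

0

For pile A, compute g(0), g(1), … with moves {3, 4, 6}:
k:     0  1  2  3  4  5  6  7
g(k):  0  0  0  1  1  1  2  2
So g(7) = 2.
Grundy values for pile B (subtraction set {2, 5, 6, 7}):
k:     0  1  2  3  4  5  6  7  8
g(k):  0  0  1  1  0  2  1  3  2
So g(8) = 2.
The value of a disjunctive sum is the nim-sum of the parts.
Combined value = 2 ⊕ 2 = 0.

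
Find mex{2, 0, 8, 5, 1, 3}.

4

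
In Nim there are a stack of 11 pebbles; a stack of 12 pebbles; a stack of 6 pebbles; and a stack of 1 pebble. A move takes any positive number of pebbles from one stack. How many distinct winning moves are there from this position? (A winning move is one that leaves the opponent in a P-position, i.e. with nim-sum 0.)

Write each in binary and XOR column by column:
  1011  (11)
  1100  (12)
  0110  (6)
  0001  (1)
  ----
  0000  (0)
The nim-sum is already 0, so every move leaves a nonzero nim-sum — there are no winning moves.

0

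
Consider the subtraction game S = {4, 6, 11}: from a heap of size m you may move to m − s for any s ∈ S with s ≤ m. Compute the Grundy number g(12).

3

Grundy values for subtraction set {4, 6, 11}:
g(0) = mex{} = 0
g(1) = mex{} = 0
g(2) = mex{} = 0
g(3) = mex{} = 0
g(4) = mex{0} = 1
g(5) = mex{0} = 1
g(6) = mex{0} = 1
g(7) = mex{0} = 1
g(8) = mex{0,1} = 2
g(9) = mex{0,1} = 2
g(10) = mex{1} = 0
g(11) = mex{0,1} = 2
g(12) = mex{0,1,2} = 3
So g(12) = 3.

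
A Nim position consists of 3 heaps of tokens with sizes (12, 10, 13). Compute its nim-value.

Compute the nim-sum pairwise:
12 ^ 10 = 6
6 ^ 13 = 11

11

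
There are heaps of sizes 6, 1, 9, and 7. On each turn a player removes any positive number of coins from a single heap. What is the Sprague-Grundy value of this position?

Nim-sum: 6 ⊕ 1 ⊕ 9 ⊕ 7 = 9.

9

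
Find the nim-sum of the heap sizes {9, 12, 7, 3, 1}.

Nim-sum: 9 XOR 12 XOR 7 XOR 3 XOR 1 = 0.

0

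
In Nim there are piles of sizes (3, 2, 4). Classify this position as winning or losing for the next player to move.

Compute the nim-sum pairwise:
3 ^ 2 = 1
1 ^ 4 = 5
The nim-sum is 5 ≠ 0, so this is an N-position: the player to move can win.

Winning position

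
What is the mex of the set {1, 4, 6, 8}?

0

0 is not in the set, so the mex is 0.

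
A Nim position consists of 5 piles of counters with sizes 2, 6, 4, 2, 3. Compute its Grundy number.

1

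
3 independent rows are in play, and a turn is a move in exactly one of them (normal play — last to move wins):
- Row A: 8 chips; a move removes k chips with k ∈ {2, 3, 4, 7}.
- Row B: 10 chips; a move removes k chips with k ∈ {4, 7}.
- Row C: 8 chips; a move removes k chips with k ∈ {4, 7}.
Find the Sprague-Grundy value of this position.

Grundy values for row A (subtraction set {2, 3, 4, 7}):
g(0) = mex{} = 0
g(1) = mex{} = 0
g(2) = mex{0} = 1
g(3) = mex{0} = 1
g(4) = mex{0,1} = 2
g(5) = mex{0,1} = 2
g(6) = mex{1,2} = 0
g(7) = mex{0,1,2} = 3
g(8) = mex{0,2} = 1
So g(8) = 1.
Build the Grundy sequence for row B with g(k) = mex{g(k−s) : s ∈ {4, 7}, s ≤ k}:
g(0) = mex{} = 0
g(1) = mex{} = 0
g(2) = mex{} = 0
g(3) = mex{} = 0
g(4) = mex{0} = 1
g(5) = mex{0} = 1
g(6) = mex{0} = 1
g(7) = mex{0} = 1
g(8) = mex{0,1} = 2
g(9) = mex{0,1} = 2
g(10) = mex{0,1} = 2
So g(10) = 2.
Grundy values for row C (subtraction set {4, 7}):
g(0) = mex{} = 0
g(1) = mex{} = 0
g(2) = mex{} = 0
g(3) = mex{} = 0
g(4) = mex{0} = 1
g(5) = mex{0} = 1
g(6) = mex{0} = 1
g(7) = mex{0} = 1
g(8) = mex{0,1} = 2
So g(8) = 2.
The value of a disjunctive sum is the nim-sum of the parts.
Combined value = 1 XOR 2 XOR 2 = 1.

1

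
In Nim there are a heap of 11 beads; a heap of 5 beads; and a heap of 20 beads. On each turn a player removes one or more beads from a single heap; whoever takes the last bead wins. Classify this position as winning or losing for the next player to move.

Winning position

Compute the nim-sum pairwise:
11 ⊕ 5 = 14
14 ⊕ 20 = 26
The nim-sum is 26 ≠ 0, so this is an N-position: the player to move can win.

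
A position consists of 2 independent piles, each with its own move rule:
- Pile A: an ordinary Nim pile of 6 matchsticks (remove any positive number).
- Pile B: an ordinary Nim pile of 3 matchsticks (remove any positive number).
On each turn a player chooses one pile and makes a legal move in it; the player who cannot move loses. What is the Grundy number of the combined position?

Pile A is a plain Nim pile of size 6, so its Grundy value is 6.
Pile B is a plain Nim pile of size 3, so its Grundy value is 3.
By the Sprague-Grundy theorem, the Grundy value of a sum of independent games is the XOR of the component values.
Combined value = 6 XOR 3 = 5.

5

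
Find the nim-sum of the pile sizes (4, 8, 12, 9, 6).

15

Compute the nim-sum pairwise:
4 ⊕ 8 = 12
12 ⊕ 12 = 0
0 ⊕ 9 = 9
9 ⊕ 6 = 15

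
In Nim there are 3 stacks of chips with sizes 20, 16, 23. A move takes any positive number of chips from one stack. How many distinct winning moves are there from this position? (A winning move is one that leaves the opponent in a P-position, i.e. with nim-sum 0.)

3

Compute the nim-sum pairwise:
20 XOR 16 = 4
4 XOR 23 = 19
The overall nim-sum is X = 19. A stack of size p has a winning move iff p XOR X < p (reduce it to p XOR X).
  20: 20 XOR 19 = 7 < 20 — winning move (to 7).
  16: 16 XOR 19 = 3 < 16 — winning move (to 3).
  23: 23 XOR 19 = 4 < 23 — winning move (to 4).
That gives 3 winning moves.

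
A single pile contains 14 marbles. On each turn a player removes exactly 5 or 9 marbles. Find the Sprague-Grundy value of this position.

Build the Grundy sequence with g(k) = mex{g(k−s) : s ∈ {5, 9}, s ≤ k}:
k:     0  1  2  3  4  5  6  7  8  9 10 11 12 13 14
g(k):  0  0  0  0  0  1  1  1  1  1  2  2  2  2  0
So g(14) = 0.

0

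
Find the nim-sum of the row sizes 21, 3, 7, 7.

22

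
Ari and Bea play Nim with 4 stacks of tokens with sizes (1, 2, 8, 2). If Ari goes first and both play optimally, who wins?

In binary:
  0001  (1)
  0010  (2)
  1000  (8)
  0010  (2)
  ----
  1001  (9)
The nim-sum is 9 ≠ 0, so this is an N-position: the player to move can win; Ari has a winning move.

Ari wins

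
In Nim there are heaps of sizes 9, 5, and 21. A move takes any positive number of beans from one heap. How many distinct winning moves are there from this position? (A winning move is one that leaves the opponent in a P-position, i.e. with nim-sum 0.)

Write each in binary and XOR column by column:
  01001  (9)
  00101  (5)
  10101  (21)
  -----
  11001  (25)
The overall nim-sum is X = 25. A heap of size p has a winning move iff p XOR X < p (reduce it to p XOR X).
  9: 9 XOR 25 = 16 ≥ 9 — no move.
  5: 5 XOR 25 = 28 ≥ 5 — no move.
  21: 21 XOR 25 = 12 < 21 — winning move (to 12).
That gives 1 winning move.

1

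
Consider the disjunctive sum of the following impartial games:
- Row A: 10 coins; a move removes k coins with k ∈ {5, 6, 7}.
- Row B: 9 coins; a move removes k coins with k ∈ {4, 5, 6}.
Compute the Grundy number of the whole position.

0

Grundy values for row A (subtraction set {5, 6, 7}):
k:     0  1  2  3  4  5  6  7  8  9 10
g(k):  0  0  0  0  0  1  1  1  1  1  2
So g(10) = 2.
Build the Grundy sequence for row B with g(k) = mex{g(k−s) : s ∈ {4, 5, 6}, s ≤ k}:
k:     0  1  2  3  4  5  6  7  8  9
g(k):  0  0  0  0  1  1  1  1  2  2
So g(9) = 2.
The value of a disjunctive sum is the nim-sum of the parts.
Combined value = 2 ⊕ 2 = 0.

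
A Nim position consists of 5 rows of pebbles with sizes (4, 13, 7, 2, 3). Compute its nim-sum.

15

Nim-sum: 4 XOR 13 XOR 7 XOR 2 XOR 3 = 15.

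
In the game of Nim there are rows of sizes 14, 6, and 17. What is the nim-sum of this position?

25

Compute the nim-sum pairwise:
14 ⊕ 6 = 8
8 ⊕ 17 = 25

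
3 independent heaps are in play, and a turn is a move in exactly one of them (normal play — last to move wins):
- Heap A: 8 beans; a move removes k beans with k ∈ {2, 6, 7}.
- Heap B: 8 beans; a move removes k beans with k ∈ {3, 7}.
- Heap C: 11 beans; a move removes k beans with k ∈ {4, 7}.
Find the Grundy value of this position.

0

For heap A, compute g(0), g(1), … with moves {2, 6, 7}:
k:     0  1  2  3  4  5  6  7  8
g(k):  0  0  1  1  0  0  1  1  2
So g(8) = 2.
Grundy values for heap B (subtraction set {3, 7}):
g(0) = mex{} = 0
g(1) = mex{} = 0
g(2) = mex{} = 0
g(3) = mex{0} = 1
g(4) = mex{0} = 1
g(5) = mex{0} = 1
g(6) = mex{1} = 0
g(7) = mex{0,1} = 2
g(8) = mex{0,1} = 2
So g(8) = 2.
Build the Grundy sequence for heap C with g(k) = mex{g(k−s) : s ∈ {4, 7}, s ≤ k}:
k:     0  1  2  3  4  5  6  7  8  9 10 11
g(k):  0  0  0  0  1  1  1  1  2  2  2  0
So g(11) = 0.
The value of a disjunctive sum is the nim-sum of the parts.
Combined value = 2 XOR 2 XOR 0 = 0.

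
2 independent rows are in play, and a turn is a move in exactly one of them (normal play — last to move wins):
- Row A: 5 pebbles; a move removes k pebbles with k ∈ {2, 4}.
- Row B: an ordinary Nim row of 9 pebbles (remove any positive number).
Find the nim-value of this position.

11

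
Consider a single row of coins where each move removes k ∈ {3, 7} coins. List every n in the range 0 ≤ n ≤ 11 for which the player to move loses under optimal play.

0, 1, 2, 6, 10, 11

Compute g(0), g(1), … for moves {3, 7}:
k:     0  1  2  3  4  5  6  7  8  9 10 11
g(k):  0  0  0  1  1  1  0  2  2  1  0  0
The P-positions (g = 0) in 0..11 are 0, 1, 2, 6, 10, 11.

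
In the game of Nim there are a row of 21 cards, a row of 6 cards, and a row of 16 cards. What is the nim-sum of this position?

3

Bitwise XOR of the heap sizes:
  10101  (21)
  00110  (6)
  10000  (16)
  -----
  00011  (3)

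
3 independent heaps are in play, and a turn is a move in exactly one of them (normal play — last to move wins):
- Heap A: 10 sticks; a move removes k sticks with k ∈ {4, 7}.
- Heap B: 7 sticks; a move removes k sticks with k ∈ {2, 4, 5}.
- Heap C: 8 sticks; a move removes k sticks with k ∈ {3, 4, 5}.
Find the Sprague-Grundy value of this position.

Build the Grundy sequence for heap A with g(k) = mex{g(k−s) : s ∈ {4, 7}, s ≤ k}:
g(0) = mex{} = 0
g(1) = mex{} = 0
g(2) = mex{} = 0
g(3) = mex{} = 0
g(4) = mex{0} = 1
g(5) = mex{0} = 1
g(6) = mex{0} = 1
g(7) = mex{0} = 1
g(8) = mex{0,1} = 2
g(9) = mex{0,1} = 2
g(10) = mex{0,1} = 2
So g(10) = 2.
For heap B, compute g(0), g(1), … with moves {2, 4, 5}:
g(0) = mex{} = 0
g(1) = mex{} = 0
g(2) = mex{0} = 1
g(3) = mex{0} = 1
g(4) = mex{0,1} = 2
g(5) = mex{0,1} = 2
g(6) = mex{0,1,2} = 3
g(7) = mex{1,2} = 0
So g(7) = 0.
For heap C, compute g(0), g(1), … with moves {3, 4, 5}:
g(0) = mex{} = 0
g(1) = mex{} = 0
g(2) = mex{} = 0
g(3) = mex{0} = 1
g(4) = mex{0} = 1
g(5) = mex{0} = 1
g(6) = mex{0,1} = 2
g(7) = mex{0,1} = 2
g(8) = mex{1} = 0
So g(8) = 0.
By the Sprague-Grundy theorem, the Grundy value of a sum of independent games is the XOR of the component values.
Combined value = 2 XOR 0 XOR 0 = 2.

2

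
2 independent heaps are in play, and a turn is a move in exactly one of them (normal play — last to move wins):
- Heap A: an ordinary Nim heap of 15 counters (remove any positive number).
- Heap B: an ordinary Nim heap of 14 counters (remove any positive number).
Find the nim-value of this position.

1

Heap A is a plain Nim heap of size 15, so its Grundy value is 15.
Heap B is a plain Nim heap of size 14, so its Grundy value is 14.
The value of a disjunctive sum is the nim-sum of the parts.
Combined value = 15 ⊕ 14 = 1.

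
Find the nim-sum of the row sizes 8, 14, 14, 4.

12

Compute the nim-sum pairwise:
8 ^ 14 = 6
6 ^ 14 = 8
8 ^ 4 = 12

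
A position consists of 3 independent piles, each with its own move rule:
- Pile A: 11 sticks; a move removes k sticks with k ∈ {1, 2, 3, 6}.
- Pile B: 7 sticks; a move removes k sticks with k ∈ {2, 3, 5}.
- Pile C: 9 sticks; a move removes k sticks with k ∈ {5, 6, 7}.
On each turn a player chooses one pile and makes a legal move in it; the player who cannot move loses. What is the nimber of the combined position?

2

Grundy values for pile A (subtraction set {1, 2, 3, 6}):
g(0) = mex{} = 0
g(1) = mex{0} = 1
g(2) = mex{0,1} = 2
g(3) = mex{0,1,2} = 3
g(4) = mex{1,2,3} = 0
g(5) = mex{0,2,3} = 1
g(6) = mex{0,1,3} = 2
g(7) = mex{0,1,2} = 3
g(8) = mex{1,2,3} = 0
g(9) = mex{0,2,3} = 1
g(10) = mex{0,1,3} = 2
g(11) = mex{0,1,2} = 3
So g(11) = 3.
Build the Grundy sequence for pile B with g(k) = mex{g(k−s) : s ∈ {2, 3, 5}, s ≤ k}:
g(0) = mex{} = 0
g(1) = mex{} = 0
g(2) = mex{0} = 1
g(3) = mex{0} = 1
g(4) = mex{0,1} = 2
g(5) = mex{0,1} = 2
g(6) = mex{0,1,2} = 3
g(7) = mex{1,2} = 0
So g(7) = 0.
Build the Grundy sequence for pile C with g(k) = mex{g(k−s) : s ∈ {5, 6, 7}, s ≤ k}:
g(0) = mex{} = 0
g(1) = mex{} = 0
g(2) = mex{} = 0
g(3) = mex{} = 0
g(4) = mex{} = 0
g(5) = mex{0} = 1
g(6) = mex{0} = 1
g(7) = mex{0} = 1
g(8) = mex{0} = 1
g(9) = mex{0} = 1
So g(9) = 1.
The value of a disjunctive sum is the nim-sum of the parts.
Combined value = 3 ⊕ 0 ⊕ 1 = 2.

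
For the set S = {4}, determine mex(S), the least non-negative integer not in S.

0 is not in the set, so the mex is 0.

0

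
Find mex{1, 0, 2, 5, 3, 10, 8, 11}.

4

The values 0, 1, 2, 3 are all present; 4 is the first non-negative integer missing from the set.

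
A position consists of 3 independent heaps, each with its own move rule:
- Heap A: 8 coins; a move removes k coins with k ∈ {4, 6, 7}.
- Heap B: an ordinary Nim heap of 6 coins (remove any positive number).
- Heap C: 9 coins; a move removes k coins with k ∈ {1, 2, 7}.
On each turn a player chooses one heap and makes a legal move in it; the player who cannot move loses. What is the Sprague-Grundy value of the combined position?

4

Grundy values for heap A (subtraction set {4, 6, 7}):
k:     0  1  2  3  4  5  6  7  8
g(k):  0  0  0  0  1  1  1  1  2
So g(8) = 2.
Heap B is a plain Nim heap of size 6, so its Grundy value is 6.
For heap C, compute g(0), g(1), … with moves {1, 2, 7}:
k:     0  1  2  3  4  5  6  7  8  9
g(k):  0  1  2  0  1  2  0  1  2  0
So g(9) = 0.
By the Sprague-Grundy theorem, the Grundy value of a sum of independent games is the XOR of the component values.
Combined value = 2 XOR 6 XOR 0 = 4.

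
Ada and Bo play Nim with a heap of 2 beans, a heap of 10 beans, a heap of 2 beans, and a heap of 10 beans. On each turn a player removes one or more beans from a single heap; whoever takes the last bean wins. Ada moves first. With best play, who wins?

Bo wins

Nim-sum: 2 ⊕ 10 ⊕ 2 ⊕ 10 = 0.
The nim-sum is 0, so this is a P-position: the player to move is in a losing position under optimal play; Ada is about to move from it and so loses — Bo wins.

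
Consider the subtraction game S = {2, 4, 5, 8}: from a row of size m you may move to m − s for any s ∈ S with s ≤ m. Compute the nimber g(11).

Grundy values for subtraction set {2, 4, 5, 8}:
k:     0  1  2  3  4  5  6  7  8  9 10 11
g(k):  0  0  1  1  2  2  3  0  4  1  0  2
So g(11) = 2.

2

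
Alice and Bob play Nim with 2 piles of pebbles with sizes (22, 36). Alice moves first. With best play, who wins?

Bitwise XOR of the heap sizes:
  010110  (22)
  100100  (36)
  ------
  110010  (50)
The nim-sum is 50 ≠ 0, so this is an N-position: the player to move can win; Alice has a winning move.

Alice wins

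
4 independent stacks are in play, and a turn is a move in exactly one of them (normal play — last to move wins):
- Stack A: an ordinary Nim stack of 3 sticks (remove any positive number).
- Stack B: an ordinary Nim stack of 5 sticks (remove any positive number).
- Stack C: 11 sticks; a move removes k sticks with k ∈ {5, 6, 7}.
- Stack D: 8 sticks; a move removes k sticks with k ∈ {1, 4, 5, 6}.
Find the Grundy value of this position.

0

Stack A is a plain Nim stack of size 3, so its Grundy value is 3.
Stack B is a plain Nim stack of size 5, so its Grundy value is 5.
For stack C, compute g(0), g(1), … with moves {5, 6, 7}:
k:     0  1  2  3  4  5  6  7  8  9 10 11
g(k):  0  0  0  0  0  1  1  1  1  1  2  2
So g(11) = 2.
For stack D, compute g(0), g(1), … with moves {1, 4, 5, 6}:
g(0) = mex{} = 0
g(1) = mex{0} = 1
g(2) = mex{1} = 0
g(3) = mex{0} = 1
g(4) = mex{0,1} = 2
g(5) = mex{0,1,2} = 3
g(6) = mex{0,1,3} = 2
g(7) = mex{0,1,2} = 3
g(8) = mex{0,1,2,3} = 4
So g(8) = 4.
The value of a disjunctive sum is the nim-sum of the parts.
Combined value = 3 ⊕ 5 ⊕ 2 ⊕ 4 = 0.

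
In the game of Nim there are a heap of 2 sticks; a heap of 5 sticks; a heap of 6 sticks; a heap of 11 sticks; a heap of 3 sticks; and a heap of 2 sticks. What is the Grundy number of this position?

11

Compute the nim-sum pairwise:
2 ⊕ 5 = 7
7 ⊕ 6 = 1
1 ⊕ 11 = 10
10 ⊕ 3 = 9
9 ⊕ 2 = 11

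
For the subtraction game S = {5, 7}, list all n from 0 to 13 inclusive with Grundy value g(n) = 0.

Grundy values for subtraction set {5, 7}:
k:     0  1  2  3  4  5  6  7  8  9 10 11 12 13
g(k):  0  0  0  0  0  1  1  1  1  1  2  2  0  0
The P-positions (g = 0) in 0..13 are 0, 1, 2, 3, 4, 12, 13.

0, 1, 2, 3, 4, 12, 13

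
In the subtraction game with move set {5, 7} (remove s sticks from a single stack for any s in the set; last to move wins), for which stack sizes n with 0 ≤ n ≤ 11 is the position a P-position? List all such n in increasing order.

Compute g(0), g(1), … for moves {5, 7}:
g(0) = mex{} = 0
g(1) = mex{} = 0
g(2) = mex{} = 0
g(3) = mex{} = 0
g(4) = mex{} = 0
g(5) = mex{0} = 1
g(6) = mex{0} = 1
g(7) = mex{0} = 1
g(8) = mex{0} = 1
g(9) = mex{0} = 1
g(10) = mex{0,1} = 2
g(11) = mex{0,1} = 2
The P-positions (g = 0) in 0..11 are 0, 1, 2, 3, 4.

0, 1, 2, 3, 4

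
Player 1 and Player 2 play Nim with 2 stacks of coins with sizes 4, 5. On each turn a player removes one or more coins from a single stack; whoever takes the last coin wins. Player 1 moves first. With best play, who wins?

Player 1 wins

Write each in binary and XOR column by column:
  100  (4)
  101  (5)
  ---
  001  (1)
The nim-sum is 1 ≠ 0, so this is an N-position: the player to move can win; Player 1 has a winning move.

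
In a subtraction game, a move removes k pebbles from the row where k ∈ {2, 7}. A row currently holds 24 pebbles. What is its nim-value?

Compute g(0), g(1), … for moves {2, 7}:
k:     0  1  2  3  4  5  6  7  8  9 10 11 12 13 14 15 16 17 18 19 20 21 22 23 24
g(k):  0  0  1  1  0  0  1  1  2  0  0  1  1  0  0  1  1  2  0  0  1  1  0  0  1
So g(24) = 1.

1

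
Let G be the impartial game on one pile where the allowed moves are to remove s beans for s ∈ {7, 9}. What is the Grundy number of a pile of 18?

Compute g(0), g(1), … for moves {7, 9}:
k:     0  1  2  3  4  5  6  7  8  9 10 11 12 13 14 15 16 17 18
g(k):  0  0  0  0  0  0  0  1  1  1  1  1  1  1  2  2  0  0  0
So g(18) = 0.

0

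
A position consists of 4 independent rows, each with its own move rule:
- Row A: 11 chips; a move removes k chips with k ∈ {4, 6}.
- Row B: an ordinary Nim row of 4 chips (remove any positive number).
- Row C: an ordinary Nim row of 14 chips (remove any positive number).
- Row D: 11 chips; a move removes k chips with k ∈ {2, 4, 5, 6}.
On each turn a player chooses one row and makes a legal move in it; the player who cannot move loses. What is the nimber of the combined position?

11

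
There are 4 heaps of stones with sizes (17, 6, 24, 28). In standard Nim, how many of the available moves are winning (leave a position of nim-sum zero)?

3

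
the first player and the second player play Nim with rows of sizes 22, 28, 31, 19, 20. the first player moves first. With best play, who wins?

the first player wins

Compute the nim-sum pairwise:
22 XOR 28 = 10
10 XOR 31 = 21
21 XOR 19 = 6
6 XOR 20 = 18
The nim-sum is 18 ≠ 0, so this is an N-position: the player to move can win; the first player has a winning move.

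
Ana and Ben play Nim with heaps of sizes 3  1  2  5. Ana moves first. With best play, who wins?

Ana wins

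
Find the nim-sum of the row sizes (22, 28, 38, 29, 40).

25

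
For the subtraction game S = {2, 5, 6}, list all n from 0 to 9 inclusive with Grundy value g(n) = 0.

0, 1, 4, 8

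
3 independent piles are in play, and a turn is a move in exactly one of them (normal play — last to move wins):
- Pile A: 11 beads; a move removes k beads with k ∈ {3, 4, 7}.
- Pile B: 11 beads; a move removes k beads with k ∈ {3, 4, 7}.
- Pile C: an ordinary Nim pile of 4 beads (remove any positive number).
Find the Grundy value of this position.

Build the Grundy sequence for pile A with g(k) = mex{g(k−s) : s ∈ {3, 4, 7}, s ≤ k}:
g(0) = mex{} = 0
g(1) = mex{} = 0
g(2) = mex{} = 0
g(3) = mex{0} = 1
g(4) = mex{0} = 1
g(5) = mex{0} = 1
g(6) = mex{0,1} = 2
g(7) = mex{0,1} = 2
g(8) = mex{0,1} = 2
g(9) = mex{0,1,2} = 3
g(10) = mex{1,2} = 0
g(11) = mex{1,2} = 0
So g(11) = 0.
Grundy values for pile B (subtraction set {3, 4, 7}):
g(0) = mex{} = 0
g(1) = mex{} = 0
g(2) = mex{} = 0
g(3) = mex{0} = 1
g(4) = mex{0} = 1
g(5) = mex{0} = 1
g(6) = mex{0,1} = 2
g(7) = mex{0,1} = 2
g(8) = mex{0,1} = 2
g(9) = mex{0,1,2} = 3
g(10) = mex{1,2} = 0
g(11) = mex{1,2} = 0
So g(11) = 0.
Pile C is a plain Nim pile of size 4, so its Grundy value is 4.
The value of a disjunctive sum is the nim-sum of the parts.
Combined value = 0 XOR 0 XOR 4 = 4.

4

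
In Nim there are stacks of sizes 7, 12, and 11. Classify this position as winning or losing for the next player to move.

Losing position

Compute the nim-sum pairwise:
7 ⊕ 12 = 11
11 ⊕ 11 = 0
The nim-sum is 0, so this is a P-position: the player to move is in a losing position under optimal play.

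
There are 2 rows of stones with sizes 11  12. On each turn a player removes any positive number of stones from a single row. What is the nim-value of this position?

7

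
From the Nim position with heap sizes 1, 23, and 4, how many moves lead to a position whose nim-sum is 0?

1

In binary:
  00001  (1)
  10111  (23)
  00100  (4)
  -----
  10010  (18)
The overall nim-sum is X = 18. A heap of size p has a winning move iff p XOR X < p (reduce it to p XOR X).
  1: 1 XOR 18 = 19 ≥ 1 — no move.
  23: 23 XOR 18 = 5 < 23 — winning move (to 5).
  4: 4 XOR 18 = 22 ≥ 4 — no move.
That gives 1 winning move.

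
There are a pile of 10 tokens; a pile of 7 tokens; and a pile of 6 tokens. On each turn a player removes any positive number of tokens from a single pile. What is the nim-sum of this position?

11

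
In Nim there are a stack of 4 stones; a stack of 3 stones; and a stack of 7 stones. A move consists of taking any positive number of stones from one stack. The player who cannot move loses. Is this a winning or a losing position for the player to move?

Losing position

Compute the nim-sum pairwise:
4 ^ 3 = 7
7 ^ 7 = 0
The nim-sum is 0, so this is a P-position: the player to move is in a losing position under optimal play.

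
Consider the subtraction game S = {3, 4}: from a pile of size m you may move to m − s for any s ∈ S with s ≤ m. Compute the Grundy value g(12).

1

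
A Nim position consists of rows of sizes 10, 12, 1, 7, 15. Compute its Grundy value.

Nim-sum: 10 ⊕ 12 ⊕ 1 ⊕ 7 ⊕ 15 = 15.

15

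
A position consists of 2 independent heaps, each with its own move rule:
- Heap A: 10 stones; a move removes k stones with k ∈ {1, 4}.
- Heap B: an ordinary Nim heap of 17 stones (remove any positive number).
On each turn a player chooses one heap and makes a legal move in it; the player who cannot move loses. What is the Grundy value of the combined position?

17

Grundy values for heap A (subtraction set {1, 4}):
g(0) = mex{} = 0
g(1) = mex{0} = 1
g(2) = mex{1} = 0
g(3) = mex{0} = 1
g(4) = mex{0,1} = 2
g(5) = mex{1,2} = 0
g(6) = mex{0} = 1
g(7) = mex{1} = 0
g(8) = mex{0,2} = 1
g(9) = mex{0,1} = 2
g(10) = mex{1,2} = 0
So g(10) = 0.
Heap B is a plain Nim heap of size 17, so its Grundy value is 17.
The value of a disjunctive sum is the nim-sum of the parts.
Combined value = 0 ⊕ 17 = 17.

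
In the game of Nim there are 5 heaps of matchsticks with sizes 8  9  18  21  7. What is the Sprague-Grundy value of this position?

In binary:
  01000  (8)
  01001  (9)
  10010  (18)
  10101  (21)
  00111  (7)
  -----
  00001  (1)

1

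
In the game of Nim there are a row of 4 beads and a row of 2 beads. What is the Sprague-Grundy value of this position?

6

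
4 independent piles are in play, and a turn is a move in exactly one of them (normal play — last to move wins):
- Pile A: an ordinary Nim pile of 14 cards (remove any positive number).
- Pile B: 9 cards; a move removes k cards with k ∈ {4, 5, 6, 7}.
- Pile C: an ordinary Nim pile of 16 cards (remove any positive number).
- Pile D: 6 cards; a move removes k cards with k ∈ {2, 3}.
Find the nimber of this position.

Pile A is a plain Nim pile of size 14, so its Grundy value is 14.
Build the Grundy sequence for pile B with g(k) = mex{g(k−s) : s ∈ {4, 5, 6, 7}, s ≤ k}:
k:     0  1  2  3  4  5  6  7  8  9
g(k):  0  0  0  0  1  1  1  1  2  2
So g(9) = 2.
Pile C is a plain Nim pile of size 16, so its Grundy value is 16.
Build the Grundy sequence for pile D with g(k) = mex{g(k−s) : s ∈ {2, 3}, s ≤ k}:
k:     0  1  2  3  4  5  6
g(k):  0  0  1  1  2  0  0
So g(6) = 0.
The value of a disjunctive sum is the nim-sum of the parts.
Combined value = 14 XOR 2 XOR 16 XOR 0 = 28.

28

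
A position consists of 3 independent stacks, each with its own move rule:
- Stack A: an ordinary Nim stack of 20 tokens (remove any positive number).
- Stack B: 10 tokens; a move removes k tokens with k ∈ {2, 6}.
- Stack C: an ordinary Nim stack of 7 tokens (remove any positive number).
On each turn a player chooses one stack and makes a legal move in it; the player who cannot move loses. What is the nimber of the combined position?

18

Stack A is a plain Nim stack of size 20, so its Grundy value is 20.
For stack B, compute g(0), g(1), … with moves {2, 6}:
g(0) = mex{} = 0
g(1) = mex{} = 0
g(2) = mex{0} = 1
g(3) = mex{0} = 1
g(4) = mex{1} = 0
g(5) = mex{1} = 0
g(6) = mex{0} = 1
g(7) = mex{0} = 1
g(8) = mex{1} = 0
g(9) = mex{1} = 0
g(10) = mex{0} = 1
So g(10) = 1.
Stack C is a plain Nim stack of size 7, so its Grundy value is 7.
By the Sprague-Grundy theorem, the Grundy value of a sum of independent games is the XOR of the component values.
Combined value = 20 XOR 1 XOR 7 = 18.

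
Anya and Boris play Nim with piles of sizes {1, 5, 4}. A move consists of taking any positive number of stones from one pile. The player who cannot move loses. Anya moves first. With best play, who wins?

Nim-sum: 1 ^ 5 ^ 4 = 0.
The nim-sum is 0, so this is a P-position: the player to move is in a losing position under optimal play; Anya is about to move from it and so loses — Boris wins.

Boris wins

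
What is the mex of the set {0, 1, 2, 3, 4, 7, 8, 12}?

The values 0, 1, 2, 3, 4 are all present; 5 is the first non-negative integer missing from the set.

5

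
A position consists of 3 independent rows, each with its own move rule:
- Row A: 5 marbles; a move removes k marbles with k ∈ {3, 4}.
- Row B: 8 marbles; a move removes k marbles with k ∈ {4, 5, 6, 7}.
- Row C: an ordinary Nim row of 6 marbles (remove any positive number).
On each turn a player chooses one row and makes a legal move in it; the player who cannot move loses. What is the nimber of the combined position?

5

Build the Grundy sequence for row A with g(k) = mex{g(k−s) : s ∈ {3, 4}, s ≤ k}:
g(0) = mex{} = 0
g(1) = mex{} = 0
g(2) = mex{} = 0
g(3) = mex{0} = 1
g(4) = mex{0} = 1
g(5) = mex{0} = 1
So g(5) = 1.
For row B, compute g(0), g(1), … with moves {4, 5, 6, 7}:
g(0) = mex{} = 0
g(1) = mex{} = 0
g(2) = mex{} = 0
g(3) = mex{} = 0
g(4) = mex{0} = 1
g(5) = mex{0} = 1
g(6) = mex{0} = 1
g(7) = mex{0} = 1
g(8) = mex{0,1} = 2
So g(8) = 2.
Row C is a plain Nim row of size 6, so its Grundy value is 6.
By the Sprague-Grundy theorem, the Grundy value of a sum of independent games is the XOR of the component values.
Combined value = 1 ⊕ 2 ⊕ 6 = 5.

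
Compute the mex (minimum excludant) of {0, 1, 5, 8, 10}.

The values 0, 1 are all present; 2 is the first non-negative integer missing from the set.

2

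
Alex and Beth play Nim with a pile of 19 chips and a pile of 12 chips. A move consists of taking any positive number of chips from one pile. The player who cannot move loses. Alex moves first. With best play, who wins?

Alex wins

Nim-sum: 19 ⊕ 12 = 31.
The nim-sum is 31 ≠ 0, so this is an N-position: the player to move can win; Alex has a winning move.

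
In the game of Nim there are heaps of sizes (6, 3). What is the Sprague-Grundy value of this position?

Compute the nim-sum pairwise:
6 ^ 3 = 5

5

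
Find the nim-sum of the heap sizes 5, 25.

28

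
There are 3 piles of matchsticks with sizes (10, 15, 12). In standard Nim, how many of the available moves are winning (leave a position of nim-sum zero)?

3

Nim-sum: 10 ^ 15 ^ 12 = 9.
The overall nim-sum is X = 9. A pile of size p has a winning move iff p XOR X < p (reduce it to p XOR X).
  10: 10 XOR 9 = 3 < 10 — winning move (to 3).
  15: 15 XOR 9 = 6 < 15 — winning move (to 6).
  12: 12 XOR 9 = 5 < 12 — winning move (to 5).
That gives 3 winning moves.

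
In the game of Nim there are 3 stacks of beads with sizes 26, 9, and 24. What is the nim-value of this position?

Nim-sum: 26 ⊕ 9 ⊕ 24 = 11.

11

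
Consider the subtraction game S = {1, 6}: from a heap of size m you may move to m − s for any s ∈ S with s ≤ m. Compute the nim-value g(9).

Grundy values for subtraction set {1, 6}:
g(0) = mex{} = 0
g(1) = mex{0} = 1
g(2) = mex{1} = 0
g(3) = mex{0} = 1
g(4) = mex{1} = 0
g(5) = mex{0} = 1
g(6) = mex{0,1} = 2
g(7) = mex{1,2} = 0
g(8) = mex{0} = 1
g(9) = mex{1} = 0
So g(9) = 0.

0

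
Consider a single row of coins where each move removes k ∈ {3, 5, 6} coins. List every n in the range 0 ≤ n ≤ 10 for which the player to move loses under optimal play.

0, 1, 2, 9, 10

Grundy values for subtraction set {3, 5, 6}:
k:     0  1  2  3  4  5  6  7  8  9 10
g(k):  0  0  0  1  1  1  2  2  2  0  0
The P-positions (g = 0) in 0..10 are 0, 1, 2, 9, 10.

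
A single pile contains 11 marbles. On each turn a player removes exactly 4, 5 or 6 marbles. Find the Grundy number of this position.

Grundy values for subtraction set {4, 5, 6}:
g(0) = mex{} = 0
g(1) = mex{} = 0
g(2) = mex{} = 0
g(3) = mex{} = 0
g(4) = mex{0} = 1
g(5) = mex{0} = 1
g(6) = mex{0} = 1
g(7) = mex{0} = 1
g(8) = mex{0,1} = 2
g(9) = mex{0,1} = 2
g(10) = mex{1} = 0
g(11) = mex{1} = 0
So g(11) = 0.

0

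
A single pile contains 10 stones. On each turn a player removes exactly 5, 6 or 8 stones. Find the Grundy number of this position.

2

Compute g(0), g(1), … for moves {5, 6, 8}:
k:     0  1  2  3  4  5  6  7  8  9 10
g(k):  0  0  0  0  0  1  1  1  1  1  2
So g(10) = 2.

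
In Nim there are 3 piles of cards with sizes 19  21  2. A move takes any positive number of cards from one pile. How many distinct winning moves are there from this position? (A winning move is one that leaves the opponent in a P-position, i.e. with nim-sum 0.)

1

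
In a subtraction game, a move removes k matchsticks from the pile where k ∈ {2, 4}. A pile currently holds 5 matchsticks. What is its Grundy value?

2

Build the Grundy sequence with g(k) = mex{g(k−s) : s ∈ {2, 4}, s ≤ k}:
k:     0  1  2  3  4  5
g(k):  0  0  1  1  2  2
So g(5) = 2.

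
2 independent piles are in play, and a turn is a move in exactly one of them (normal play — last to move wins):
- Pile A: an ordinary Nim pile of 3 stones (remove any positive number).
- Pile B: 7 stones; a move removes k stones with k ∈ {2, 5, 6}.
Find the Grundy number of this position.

0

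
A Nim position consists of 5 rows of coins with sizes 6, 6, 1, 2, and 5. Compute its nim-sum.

Compute the nim-sum pairwise:
6 XOR 6 = 0
0 XOR 1 = 1
1 XOR 2 = 3
3 XOR 5 = 6

6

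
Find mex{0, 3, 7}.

1

0 is in the set but 1 is not, so the mex is 1.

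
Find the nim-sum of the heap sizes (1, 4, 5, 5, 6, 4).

7

Write each in binary and XOR column by column:
  001  (1)
  100  (4)
  101  (5)
  101  (5)
  110  (6)
  100  (4)
  ---
  111  (7)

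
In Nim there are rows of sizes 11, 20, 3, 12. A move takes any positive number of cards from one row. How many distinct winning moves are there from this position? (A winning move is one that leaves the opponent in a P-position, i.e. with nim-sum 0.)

Write each in binary and XOR column by column:
  01011  (11)
  10100  (20)
  00011  (3)
  01100  (12)
  -----
  10000  (16)
The overall nim-sum is X = 16. A row of size p has a winning move iff p XOR X < p (reduce it to p XOR X).
  11: 11 XOR 16 = 27 ≥ 11 — no move.
  20: 20 XOR 16 = 4 < 20 — winning move (to 4).
  3: 3 XOR 16 = 19 ≥ 3 — no move.
  12: 12 XOR 16 = 28 ≥ 12 — no move.
That gives 1 winning move.

1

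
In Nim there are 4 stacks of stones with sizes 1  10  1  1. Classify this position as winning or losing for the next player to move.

Nim-sum: 1 ⊕ 10 ⊕ 1 ⊕ 1 = 11.
The nim-sum is 11 ≠ 0, so this is an N-position: the player to move can win.

Winning position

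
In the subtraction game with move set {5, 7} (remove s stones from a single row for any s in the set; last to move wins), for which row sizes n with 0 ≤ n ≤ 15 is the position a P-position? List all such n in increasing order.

0, 1, 2, 3, 4, 12, 13, 14, 15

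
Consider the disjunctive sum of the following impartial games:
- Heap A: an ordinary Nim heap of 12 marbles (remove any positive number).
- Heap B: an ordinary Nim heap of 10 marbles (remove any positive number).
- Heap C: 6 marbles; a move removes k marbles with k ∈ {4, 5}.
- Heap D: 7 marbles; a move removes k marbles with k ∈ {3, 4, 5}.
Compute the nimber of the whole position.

Heap A is a plain Nim heap of size 12, so its Grundy value is 12.
Heap B is a plain Nim heap of size 10, so its Grundy value is 10.
Grundy values for heap C (subtraction set {4, 5}):
g(0) = mex{} = 0
g(1) = mex{} = 0
g(2) = mex{} = 0
g(3) = mex{} = 0
g(4) = mex{0} = 1
g(5) = mex{0} = 1
g(6) = mex{0} = 1
So g(6) = 1.
For heap D, compute g(0), g(1), … with moves {3, 4, 5}:
k:     0  1  2  3  4  5  6  7
g(k):  0  0  0  1  1  1  2  2
So g(7) = 2.
The value of a disjunctive sum is the nim-sum of the parts.
Combined value = 12 ⊕ 10 ⊕ 1 ⊕ 2 = 5.

5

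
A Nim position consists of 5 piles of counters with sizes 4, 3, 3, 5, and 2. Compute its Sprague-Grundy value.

3

Nim-sum: 4 XOR 3 XOR 3 XOR 5 XOR 2 = 3.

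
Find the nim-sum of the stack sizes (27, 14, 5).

16

Bitwise XOR of the heap sizes:
  11011  (27)
  01110  (14)
  00101  (5)
  -----
  10000  (16)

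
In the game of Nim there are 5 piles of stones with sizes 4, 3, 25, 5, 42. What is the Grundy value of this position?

49

Compute the nim-sum pairwise:
4 ⊕ 3 = 7
7 ⊕ 25 = 30
30 ⊕ 5 = 27
27 ⊕ 42 = 49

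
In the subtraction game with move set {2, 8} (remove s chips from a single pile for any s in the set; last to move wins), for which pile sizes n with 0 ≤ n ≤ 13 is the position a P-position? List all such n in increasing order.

0, 1, 4, 5, 10, 11

Grundy values for subtraction set {2, 8}:
g(0) = mex{} = 0
g(1) = mex{} = 0
g(2) = mex{0} = 1
g(3) = mex{0} = 1
g(4) = mex{1} = 0
g(5) = mex{1} = 0
g(6) = mex{0} = 1
g(7) = mex{0} = 1
g(8) = mex{0,1} = 2
g(9) = mex{0,1} = 2
g(10) = mex{1,2} = 0
g(11) = mex{1,2} = 0
g(12) = mex{0} = 1
g(13) = mex{0} = 1
The P-positions (g = 0) in 0..13 are 0, 1, 4, 5, 10, 11.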